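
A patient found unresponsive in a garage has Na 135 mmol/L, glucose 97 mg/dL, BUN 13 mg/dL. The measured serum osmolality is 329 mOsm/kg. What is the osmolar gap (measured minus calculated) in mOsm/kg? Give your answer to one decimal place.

49.0 mOsm/kg

Calculated osmolality = 2·Na + glucose/18 + BUN/2.8
= 2·135 + 97/18 + 13/2.8
= 270 + 5.39 + 4.64
= 280.03 mOsm/kg ≈ 280.0 mOsm/kg
Osmolar gap = measured − calculated = 329 − 280.0 = 49.0 mOsm/kg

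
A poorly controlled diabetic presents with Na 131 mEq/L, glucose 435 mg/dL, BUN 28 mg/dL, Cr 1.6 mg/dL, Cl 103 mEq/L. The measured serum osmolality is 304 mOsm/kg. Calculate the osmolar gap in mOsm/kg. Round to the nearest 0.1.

Calculated osmolality = 2·Na + glucose/18 + BUN/2.8
= 2·131 + 435/18 + 28/2.8
= 262 + 24.17 + 10
= 296.17 mOsm/kg ≈ 296.2 mOsm/kg
Osmolar gap = measured − calculated = 304 − 296.2 = 7.8 mOsm/kg

7.8 mOsm/kg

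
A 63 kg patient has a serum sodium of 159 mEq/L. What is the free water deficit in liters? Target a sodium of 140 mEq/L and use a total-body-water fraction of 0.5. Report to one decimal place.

TBW = 0.5 · 63 = 31.5 L
Free water deficit = TBW · (Na/140 − 1)
= 31.5 · (159/140 − 1)
= 31.5 · 0.1357
= 4.27 L

4.3 L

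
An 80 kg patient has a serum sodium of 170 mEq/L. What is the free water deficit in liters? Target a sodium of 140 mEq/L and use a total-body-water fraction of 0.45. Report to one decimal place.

TBW = 0.45 · 80 = 36 L
Free water deficit = TBW · (Na/140 − 1)
= 36 · (170/140 − 1)
= 36 · 0.2143
= 7.71 L

7.7 L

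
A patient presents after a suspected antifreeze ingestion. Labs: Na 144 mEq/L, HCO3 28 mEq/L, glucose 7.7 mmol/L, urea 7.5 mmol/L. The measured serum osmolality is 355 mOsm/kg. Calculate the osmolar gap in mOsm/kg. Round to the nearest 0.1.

Calculated osmolality = 2·Na + glucose + urea
= 2·144 + 7.7 + 7.5
= 288 + 7.70 + 7.50
= 303.2 mOsm/kg ≈ 303.2 mOsm/kg
Osmolar gap = measured − calculated = 355 − 303.2 = 51.8 mOsm/kg

51.8 mOsm/kg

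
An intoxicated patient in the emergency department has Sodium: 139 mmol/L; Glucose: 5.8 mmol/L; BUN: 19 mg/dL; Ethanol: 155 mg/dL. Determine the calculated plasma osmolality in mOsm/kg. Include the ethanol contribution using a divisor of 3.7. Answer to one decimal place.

Calculated osmolality = 2·Na + glucose + BUN/2.8 + ethanol/3.7
= 2·139 + 5.8 + 19/2.8 + 155/3.7
= 278 + 5.80 + 6.79 + 41.89
= 332.48 mOsm/kg

332.5 mOsm/kg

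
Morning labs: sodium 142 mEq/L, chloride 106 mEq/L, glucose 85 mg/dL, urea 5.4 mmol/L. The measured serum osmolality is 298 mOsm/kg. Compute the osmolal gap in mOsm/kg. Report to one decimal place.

Calculated osmolality = 2·Na + glucose/18 + urea
= 2·142 + 85/18 + 5.4
= 284 + 4.72 + 5.40
= 294.12 mOsm/kg ≈ 294.1 mOsm/kg
Osmolar gap = measured − calculated = 298 − 294.1 = 3.9 mOsm/kg

3.9 mOsm/kg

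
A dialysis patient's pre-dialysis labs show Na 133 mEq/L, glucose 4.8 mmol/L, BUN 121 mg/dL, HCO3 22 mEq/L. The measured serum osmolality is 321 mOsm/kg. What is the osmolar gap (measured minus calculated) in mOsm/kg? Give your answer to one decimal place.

Calculated osmolality = 2·Na + glucose + BUN/2.8
= 2·133 + 4.8 + 121/2.8
= 266 + 4.80 + 43.21
= 314.01 mOsm/kg ≈ 314.0 mOsm/kg
Osmolar gap = measured − calculated = 321 − 314.0 = 7.0 mOsm/kg

7.0 mOsm/kg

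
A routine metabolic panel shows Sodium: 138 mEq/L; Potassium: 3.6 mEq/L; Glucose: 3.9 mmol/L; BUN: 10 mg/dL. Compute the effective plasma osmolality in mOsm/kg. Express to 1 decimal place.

Effective osmolality excludes urea (freely permeant across cell membranes):
2·Na + glucose
= 2·138 + 3.9
= 276 + 3.9
= 279.9 mOsm/kg

279.9 mOsm/kg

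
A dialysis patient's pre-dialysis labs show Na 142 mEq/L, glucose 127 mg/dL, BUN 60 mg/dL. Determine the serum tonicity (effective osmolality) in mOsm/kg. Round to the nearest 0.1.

Effective osmolality excludes urea (freely permeant across cell membranes):
2·Na + glucose/18
= 2·142 + 127/18
= 284 + 7.06
= 291.06 mOsm/kg

291.1 mOsm/kg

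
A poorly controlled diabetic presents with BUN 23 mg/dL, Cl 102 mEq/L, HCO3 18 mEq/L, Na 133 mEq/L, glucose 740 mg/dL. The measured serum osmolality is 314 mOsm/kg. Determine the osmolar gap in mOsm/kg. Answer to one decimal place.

Calculated osmolality = 2·Na + glucose/18 + BUN/2.8
= 2·133 + 740/18 + 23/2.8
= 266 + 41.11 + 8.21
= 315.32 mOsm/kg ≈ 315.3 mOsm/kg
Osmolar gap = measured − calculated = 314 − 315.3 = -1.3 mOsm/kg

-1.3 mOsm/kg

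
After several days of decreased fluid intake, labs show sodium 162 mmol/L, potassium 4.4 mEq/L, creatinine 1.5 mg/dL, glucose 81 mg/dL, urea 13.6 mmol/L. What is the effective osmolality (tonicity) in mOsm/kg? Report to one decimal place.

328.5 mOsm/kg

Effective osmolality excludes urea (freely permeant across cell membranes):
2·Na + glucose/18
= 2·162 + 81/18
= 324 + 4.5
= 328.5 mOsm/kg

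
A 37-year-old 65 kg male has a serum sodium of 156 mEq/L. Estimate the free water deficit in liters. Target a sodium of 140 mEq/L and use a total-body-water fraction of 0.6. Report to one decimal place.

4.5 L

TBW = 0.6 · 65 = 39 L
Free water deficit = TBW · (Na/140 − 1)
= 39 · (156/140 − 1)
= 39 · 0.1143
= 4.46 L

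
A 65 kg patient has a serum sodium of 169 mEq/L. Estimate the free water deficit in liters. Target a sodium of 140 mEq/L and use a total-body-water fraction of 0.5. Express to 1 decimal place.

TBW = 0.5 · 65 = 32.5 L
Free water deficit = TBW · (Na/140 − 1)
= 32.5 · (169/140 − 1)
= 32.5 · 0.2071
= 6.73 L

6.7 L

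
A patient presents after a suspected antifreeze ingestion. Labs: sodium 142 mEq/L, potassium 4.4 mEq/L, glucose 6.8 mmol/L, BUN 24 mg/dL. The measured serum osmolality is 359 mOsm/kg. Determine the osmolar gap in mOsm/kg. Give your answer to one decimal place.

59.6 mOsm/kg

Calculated osmolality = 2·Na + glucose + BUN/2.8
= 2·142 + 6.8 + 24/2.8
= 284 + 6.80 + 8.57
= 299.37 mOsm/kg ≈ 299.4 mOsm/kg
Osmolar gap = measured − calculated = 359 − 299.4 = 59.6 mOsm/kg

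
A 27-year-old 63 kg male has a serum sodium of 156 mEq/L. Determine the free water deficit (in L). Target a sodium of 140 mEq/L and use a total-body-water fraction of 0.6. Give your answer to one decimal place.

TBW = 0.6 · 63 = 37.8 L
Free water deficit = TBW · (Na/140 − 1)
= 37.8 · (156/140 − 1)
= 37.8 · 0.1143
= 4.32 L

4.3 L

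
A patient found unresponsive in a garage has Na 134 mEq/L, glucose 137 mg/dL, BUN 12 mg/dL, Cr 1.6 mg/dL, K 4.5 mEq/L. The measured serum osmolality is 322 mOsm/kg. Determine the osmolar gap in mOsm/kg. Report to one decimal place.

42.1 mOsm/kg

Calculated osmolality = 2·Na + glucose/18 + BUN/2.8
= 2·134 + 137/18 + 12/2.8
= 268 + 7.61 + 4.29
= 279.9 mOsm/kg ≈ 279.9 mOsm/kg
Osmolar gap = measured − calculated = 322 − 279.9 = 42.1 mOsm/kg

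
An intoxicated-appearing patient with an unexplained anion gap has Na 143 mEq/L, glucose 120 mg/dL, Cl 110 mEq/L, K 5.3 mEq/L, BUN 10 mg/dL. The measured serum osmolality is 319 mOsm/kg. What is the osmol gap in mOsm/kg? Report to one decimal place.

22.8 mOsm/kg

Calculated osmolality = 2·Na + glucose/18 + BUN/2.8
= 2·143 + 120/18 + 10/2.8
= 286 + 6.67 + 3.57
= 296.24 mOsm/kg ≈ 296.2 mOsm/kg
Osmolar gap = measured − calculated = 319 − 296.2 = 22.8 mOsm/kg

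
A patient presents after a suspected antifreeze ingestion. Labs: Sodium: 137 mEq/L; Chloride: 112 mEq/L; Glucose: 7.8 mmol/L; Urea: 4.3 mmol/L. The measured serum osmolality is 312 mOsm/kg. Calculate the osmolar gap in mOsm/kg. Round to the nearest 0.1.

25.9 mOsm/kg

Calculated osmolality = 2·Na + glucose + urea
= 2·137 + 7.8 + 4.3
= 274 + 7.80 + 4.30
= 286.1 mOsm/kg ≈ 286.1 mOsm/kg
Osmolar gap = measured − calculated = 312 − 286.1 = 25.9 mOsm/kg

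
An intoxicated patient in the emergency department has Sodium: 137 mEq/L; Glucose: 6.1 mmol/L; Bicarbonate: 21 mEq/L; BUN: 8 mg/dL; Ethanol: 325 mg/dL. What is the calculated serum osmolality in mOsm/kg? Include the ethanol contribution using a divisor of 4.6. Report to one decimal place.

Calculated osmolality = 2·Na + glucose + BUN/2.8 + ethanol/4.6
= 2·137 + 6.1 + 8/2.8 + 325/4.6
= 274 + 6.10 + 2.86 + 70.65
= 353.61 mOsm/kg

353.6 mOsm/kg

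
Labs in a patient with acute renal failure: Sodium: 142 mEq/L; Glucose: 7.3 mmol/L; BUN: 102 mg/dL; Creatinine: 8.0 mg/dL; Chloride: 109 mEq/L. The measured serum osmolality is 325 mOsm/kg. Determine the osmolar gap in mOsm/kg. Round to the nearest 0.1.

-2.7 mOsm/kg

Calculated osmolality = 2·Na + glucose + BUN/2.8
= 2·142 + 7.3 + 102/2.8
= 284 + 7.30 + 36.43
= 327.73 mOsm/kg ≈ 327.7 mOsm/kg
Osmolar gap = measured − calculated = 325 − 327.7 = -2.7 mOsm/kg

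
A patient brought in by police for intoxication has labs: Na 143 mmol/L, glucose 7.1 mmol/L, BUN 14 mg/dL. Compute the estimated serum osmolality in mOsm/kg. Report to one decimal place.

298.1 mOsm/kg

Calculated osmolality = 2·Na + glucose + BUN/2.8
= 2·143 + 7.1 + 14/2.8
= 286 + 7.10 + 5
= 298.1 mOsm/kg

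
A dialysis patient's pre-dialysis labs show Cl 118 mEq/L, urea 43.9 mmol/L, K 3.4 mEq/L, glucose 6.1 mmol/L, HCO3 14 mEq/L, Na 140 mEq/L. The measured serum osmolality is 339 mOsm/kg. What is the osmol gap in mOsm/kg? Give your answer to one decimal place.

9.0 mOsm/kg

Calculated osmolality = 2·Na + glucose + urea
= 2·140 + 6.1 + 43.9
= 280 + 6.10 + 43.90
= 330 mOsm/kg ≈ 330.0 mOsm/kg
Osmolar gap = measured − calculated = 339 − 330.0 = 9.0 mOsm/kg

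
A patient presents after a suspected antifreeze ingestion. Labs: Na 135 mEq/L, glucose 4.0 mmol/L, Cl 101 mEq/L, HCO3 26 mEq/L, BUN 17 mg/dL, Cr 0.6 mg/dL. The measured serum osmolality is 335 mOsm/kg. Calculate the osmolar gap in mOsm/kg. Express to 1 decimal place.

54.9 mOsm/kg

Calculated osmolality = 2·Na + glucose + BUN/2.8
= 2·135 + 4 + 17/2.8
= 270 + 4 + 6.07
= 280.07 mOsm/kg ≈ 280.1 mOsm/kg
Osmolar gap = measured − calculated = 335 − 280.1 = 54.9 mOsm/kg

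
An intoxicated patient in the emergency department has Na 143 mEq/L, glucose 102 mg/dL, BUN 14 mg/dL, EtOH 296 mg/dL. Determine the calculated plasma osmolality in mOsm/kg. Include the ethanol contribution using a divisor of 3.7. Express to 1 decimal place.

376.7 mOsm/kg

Calculated osmolality = 2·Na + glucose/18 + BUN/2.8 + ethanol/3.7
= 2·143 + 102/18 + 14/2.8 + 296/3.7
= 286 + 5.67 + 5 + 80
= 376.67 mOsm/kg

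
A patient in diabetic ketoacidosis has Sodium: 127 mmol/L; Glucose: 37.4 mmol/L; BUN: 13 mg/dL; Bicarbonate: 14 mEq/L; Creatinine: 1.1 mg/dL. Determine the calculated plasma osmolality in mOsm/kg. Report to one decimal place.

296.0 mOsm/kg

Calculated osmolality = 2·Na + glucose + BUN/2.8
= 2·127 + 37.4 + 13/2.8
= 254 + 37.40 + 4.64
= 296.04 mOsm/kg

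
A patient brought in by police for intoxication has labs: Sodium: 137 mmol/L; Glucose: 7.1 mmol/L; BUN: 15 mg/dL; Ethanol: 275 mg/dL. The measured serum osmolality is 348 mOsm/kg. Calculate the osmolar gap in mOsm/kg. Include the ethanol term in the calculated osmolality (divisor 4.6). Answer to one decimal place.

Calculated osmolality = 2·Na + glucose + BUN/2.8 + ethanol/4.6
= 2·137 + 7.1 + 15/2.8 + 275/4.6
= 274 + 7.10 + 5.36 + 59.78
= 346.24 mOsm/kg ≈ 346.2 mOsm/kg
Osmolar gap = measured − calculated = 348 − 346.2 = 1.8 mOsm/kg

1.8 mOsm/kg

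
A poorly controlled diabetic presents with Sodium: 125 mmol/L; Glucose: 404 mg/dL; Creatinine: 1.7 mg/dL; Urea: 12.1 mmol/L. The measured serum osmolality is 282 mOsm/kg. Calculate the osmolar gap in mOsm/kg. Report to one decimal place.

-2.5 mOsm/kg

Calculated osmolality = 2·Na + glucose/18 + urea
= 2·125 + 404/18 + 12.1
= 250 + 22.44 + 12.10
= 284.54 mOsm/kg ≈ 284.5 mOsm/kg
Osmolar gap = measured − calculated = 282 − 284.5 = -2.5 mOsm/kg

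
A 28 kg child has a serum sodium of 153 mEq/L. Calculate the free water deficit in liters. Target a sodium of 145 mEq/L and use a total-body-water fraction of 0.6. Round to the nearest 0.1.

0.9 L

TBW = 0.6 · 28 = 16.8 L
Free water deficit = TBW · (Na/145 − 1)
= 16.8 · (153/145 − 1)
= 16.8 · 0.0552
= 0.93 L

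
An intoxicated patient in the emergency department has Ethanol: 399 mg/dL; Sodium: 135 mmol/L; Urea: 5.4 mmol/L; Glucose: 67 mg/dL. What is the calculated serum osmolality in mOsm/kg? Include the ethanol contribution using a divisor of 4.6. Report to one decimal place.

365.9 mOsm/kg

Calculated osmolality = 2·Na + glucose/18 + urea + ethanol/4.6
= 2·135 + 67/18 + 5.4 + 399/4.6
= 270 + 3.72 + 5.40 + 86.74
= 365.86 mOsm/kg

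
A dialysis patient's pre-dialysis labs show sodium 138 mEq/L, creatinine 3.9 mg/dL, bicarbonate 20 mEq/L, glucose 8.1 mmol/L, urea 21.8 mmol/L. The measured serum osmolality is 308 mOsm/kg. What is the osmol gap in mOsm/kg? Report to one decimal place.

Calculated osmolality = 2·Na + glucose + urea
= 2·138 + 8.1 + 21.8
= 276 + 8.10 + 21.80
= 305.9 mOsm/kg ≈ 305.9 mOsm/kg
Osmolar gap = measured − calculated = 308 − 305.9 = 2.1 mOsm/kg

2.1 mOsm/kg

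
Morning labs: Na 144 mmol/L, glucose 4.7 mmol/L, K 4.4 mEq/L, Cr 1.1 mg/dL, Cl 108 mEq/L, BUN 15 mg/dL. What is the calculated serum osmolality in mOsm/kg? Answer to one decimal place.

Calculated osmolality = 2·Na + glucose + BUN/2.8
= 2·144 + 4.7 + 15/2.8
= 288 + 4.70 + 5.36
= 298.06 mOsm/kg

298.1 mOsm/kg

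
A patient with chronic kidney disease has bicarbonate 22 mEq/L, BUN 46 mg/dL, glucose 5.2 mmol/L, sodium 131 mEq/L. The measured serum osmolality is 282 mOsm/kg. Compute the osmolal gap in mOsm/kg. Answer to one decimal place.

Calculated osmolality = 2·Na + glucose + BUN/2.8
= 2·131 + 5.2 + 46/2.8
= 262 + 5.20 + 16.43
= 283.63 mOsm/kg ≈ 283.6 mOsm/kg
Osmolar gap = measured − calculated = 282 − 283.6 = -1.6 mOsm/kg

-1.6 mOsm/kg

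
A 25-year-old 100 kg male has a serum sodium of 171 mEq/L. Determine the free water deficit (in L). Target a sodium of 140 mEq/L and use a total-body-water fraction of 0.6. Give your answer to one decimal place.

TBW = 0.6 · 100 = 60 L
Free water deficit = TBW · (Na/140 − 1)
= 60 · (171/140 − 1)
= 60 · 0.2214
= 13.28 L

13.3 L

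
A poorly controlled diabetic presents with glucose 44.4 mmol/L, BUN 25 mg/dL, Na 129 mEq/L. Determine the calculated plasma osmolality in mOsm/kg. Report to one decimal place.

Calculated osmolality = 2·Na + glucose + BUN/2.8
= 2·129 + 44.4 + 25/2.8
= 258 + 44.40 + 8.93
= 311.33 mOsm/kg

311.3 mOsm/kg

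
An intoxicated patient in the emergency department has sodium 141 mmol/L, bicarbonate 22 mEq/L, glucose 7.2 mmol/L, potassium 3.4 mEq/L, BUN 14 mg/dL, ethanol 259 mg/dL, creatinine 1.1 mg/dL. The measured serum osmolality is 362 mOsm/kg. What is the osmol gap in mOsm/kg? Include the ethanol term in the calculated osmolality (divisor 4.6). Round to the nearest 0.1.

Calculated osmolality = 2·Na + glucose + BUN/2.8 + ethanol/4.6
= 2·141 + 7.2 + 14/2.8 + 259/4.6
= 282 + 7.20 + 5 + 56.30
= 350.5 mOsm/kg ≈ 350.5 mOsm/kg
Osmolar gap = measured − calculated = 362 − 350.5 = 11.5 mOsm/kg

11.5 mOsm/kg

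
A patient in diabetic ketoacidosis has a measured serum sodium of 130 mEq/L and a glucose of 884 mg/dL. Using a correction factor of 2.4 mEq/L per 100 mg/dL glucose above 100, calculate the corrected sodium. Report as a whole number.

149 mEq/L

Corrected Na = measured Na + 2.4 · (glucose − 100)/100
= 130 + 2.4 · (884 − 100)/100
= 130 + 18.8
= 148.8 mEq/L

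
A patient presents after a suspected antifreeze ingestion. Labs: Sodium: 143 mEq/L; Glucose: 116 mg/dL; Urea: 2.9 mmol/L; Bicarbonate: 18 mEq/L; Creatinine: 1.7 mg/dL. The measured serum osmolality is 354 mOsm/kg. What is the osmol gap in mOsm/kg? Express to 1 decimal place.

Calculated osmolality = 2·Na + glucose/18 + urea
= 2·143 + 116/18 + 2.9
= 286 + 6.44 + 2.90
= 295.34 mOsm/kg ≈ 295.3 mOsm/kg
Osmolar gap = measured − calculated = 354 − 295.3 = 58.7 mOsm/kg

58.7 mOsm/kg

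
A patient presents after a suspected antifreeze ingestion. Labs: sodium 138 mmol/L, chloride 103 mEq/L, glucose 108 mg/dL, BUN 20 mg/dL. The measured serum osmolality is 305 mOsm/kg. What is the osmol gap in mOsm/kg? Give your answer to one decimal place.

15.9 mOsm/kg

Calculated osmolality = 2·Na + glucose/18 + BUN/2.8
= 2·138 + 108/18 + 20/2.8
= 276 + 6 + 7.14
= 289.14 mOsm/kg ≈ 289.1 mOsm/kg
Osmolar gap = measured − calculated = 305 − 289.1 = 15.9 mOsm/kg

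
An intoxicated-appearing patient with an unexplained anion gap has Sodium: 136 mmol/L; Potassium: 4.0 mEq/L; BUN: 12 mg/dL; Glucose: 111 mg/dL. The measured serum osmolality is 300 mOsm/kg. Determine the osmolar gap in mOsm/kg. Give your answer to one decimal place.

17.5 mOsm/kg

Calculated osmolality = 2·Na + glucose/18 + BUN/2.8
= 2·136 + 111/18 + 12/2.8
= 272 + 6.17 + 4.29
= 282.46 mOsm/kg ≈ 282.5 mOsm/kg
Osmolar gap = measured − calculated = 300 − 282.5 = 17.5 mOsm/kg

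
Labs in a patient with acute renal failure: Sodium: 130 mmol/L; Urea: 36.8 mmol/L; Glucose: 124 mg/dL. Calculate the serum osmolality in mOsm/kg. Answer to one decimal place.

Calculated osmolality = 2·Na + glucose/18 + urea
= 2·130 + 124/18 + 36.8
= 260 + 6.89 + 36.80
= 303.69 mOsm/kg

303.7 mOsm/kg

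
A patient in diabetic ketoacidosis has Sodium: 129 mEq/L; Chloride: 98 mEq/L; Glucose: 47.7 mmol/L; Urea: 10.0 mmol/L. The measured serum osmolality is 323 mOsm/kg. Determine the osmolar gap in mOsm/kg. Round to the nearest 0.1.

7.3 mOsm/kg

Calculated osmolality = 2·Na + glucose + urea
= 2·129 + 47.7 + 10
= 258 + 47.70 + 10
= 315.7 mOsm/kg ≈ 315.7 mOsm/kg
Osmolar gap = measured − calculated = 323 − 315.7 = 7.3 mOsm/kg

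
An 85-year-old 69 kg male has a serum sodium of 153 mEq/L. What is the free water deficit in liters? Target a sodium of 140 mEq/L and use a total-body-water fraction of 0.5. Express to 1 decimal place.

3.2 L

TBW = 0.5 · 69 = 34.5 L
Free water deficit = TBW · (Na/140 − 1)
= 34.5 · (153/140 − 1)
= 34.5 · 0.0929
= 3.21 L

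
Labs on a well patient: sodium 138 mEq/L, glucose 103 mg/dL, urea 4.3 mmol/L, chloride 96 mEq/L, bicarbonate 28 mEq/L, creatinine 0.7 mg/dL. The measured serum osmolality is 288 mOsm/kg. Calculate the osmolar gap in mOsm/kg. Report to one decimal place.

2.0 mOsm/kg

Calculated osmolality = 2·Na + glucose/18 + urea
= 2·138 + 103/18 + 4.3
= 276 + 5.72 + 4.30
= 286.02 mOsm/kg ≈ 286.0 mOsm/kg
Osmolar gap = measured − calculated = 288 − 286.0 = 2.0 mOsm/kg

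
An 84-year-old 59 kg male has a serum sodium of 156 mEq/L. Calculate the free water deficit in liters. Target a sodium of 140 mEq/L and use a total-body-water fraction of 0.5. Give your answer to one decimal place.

TBW = 0.5 · 59 = 29.5 L
Free water deficit = TBW · (Na/140 − 1)
= 29.5 · (156/140 − 1)
= 29.5 · 0.1143
= 3.37 L

3.4 L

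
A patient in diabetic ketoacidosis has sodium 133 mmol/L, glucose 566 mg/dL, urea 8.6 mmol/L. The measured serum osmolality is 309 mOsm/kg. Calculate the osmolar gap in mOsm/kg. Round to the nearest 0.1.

3.0 mOsm/kg

Calculated osmolality = 2·Na + glucose/18 + urea
= 2·133 + 566/18 + 8.6
= 266 + 31.44 + 8.60
= 306.04 mOsm/kg ≈ 306.0 mOsm/kg
Osmolar gap = measured − calculated = 309 − 306.0 = 3.0 mOsm/kg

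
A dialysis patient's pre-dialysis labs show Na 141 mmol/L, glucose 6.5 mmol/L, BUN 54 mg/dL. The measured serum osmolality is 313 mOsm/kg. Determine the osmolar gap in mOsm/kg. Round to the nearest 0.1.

Calculated osmolality = 2·Na + glucose + BUN/2.8
= 2·141 + 6.5 + 54/2.8
= 282 + 6.50 + 19.29
= 307.79 mOsm/kg ≈ 307.8 mOsm/kg
Osmolar gap = measured − calculated = 313 − 307.8 = 5.2 mOsm/kg

5.2 mOsm/kg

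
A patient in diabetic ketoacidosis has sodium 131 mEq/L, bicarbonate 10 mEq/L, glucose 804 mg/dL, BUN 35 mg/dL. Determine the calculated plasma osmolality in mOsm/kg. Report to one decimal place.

Calculated osmolality = 2·Na + glucose/18 + BUN/2.8
= 2·131 + 804/18 + 35/2.8
= 262 + 44.67 + 12.50
= 319.17 mOsm/kg

319.2 mOsm/kg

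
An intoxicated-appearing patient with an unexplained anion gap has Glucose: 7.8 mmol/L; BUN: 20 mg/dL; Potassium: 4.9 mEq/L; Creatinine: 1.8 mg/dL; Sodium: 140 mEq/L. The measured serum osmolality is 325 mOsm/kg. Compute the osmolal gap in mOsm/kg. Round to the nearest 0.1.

Calculated osmolality = 2·Na + glucose + BUN/2.8
= 2·140 + 7.8 + 20/2.8
= 280 + 7.80 + 7.14
= 294.94 mOsm/kg ≈ 294.9 mOsm/kg
Osmolar gap = measured − calculated = 325 − 294.9 = 30.1 mOsm/kg

30.1 mOsm/kg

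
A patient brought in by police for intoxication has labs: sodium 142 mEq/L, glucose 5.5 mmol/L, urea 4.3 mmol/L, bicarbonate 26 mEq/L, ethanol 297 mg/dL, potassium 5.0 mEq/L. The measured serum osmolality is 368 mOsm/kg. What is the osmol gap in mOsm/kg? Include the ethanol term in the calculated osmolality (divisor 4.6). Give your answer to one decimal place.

9.6 mOsm/kg

Calculated osmolality = 2·Na + glucose + urea + ethanol/4.6
= 2·142 + 5.5 + 4.3 + 297/4.6
= 284 + 5.50 + 4.30 + 64.57
= 358.37 mOsm/kg ≈ 358.4 mOsm/kg
Osmolar gap = measured − calculated = 368 − 358.4 = 9.6 mOsm/kg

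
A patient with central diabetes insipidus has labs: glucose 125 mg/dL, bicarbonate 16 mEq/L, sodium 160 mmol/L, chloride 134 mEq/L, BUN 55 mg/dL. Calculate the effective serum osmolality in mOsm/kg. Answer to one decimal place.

326.9 mOsm/kg

Effective osmolality excludes urea (freely permeant across cell membranes):
2·Na + glucose/18
= 2·160 + 125/18
= 320 + 6.94
= 326.94 mOsm/kg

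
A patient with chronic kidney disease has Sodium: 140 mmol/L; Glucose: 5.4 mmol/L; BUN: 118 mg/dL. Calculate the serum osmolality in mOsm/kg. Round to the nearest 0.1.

Calculated osmolality = 2·Na + glucose + BUN/2.8
= 2·140 + 5.4 + 118/2.8
= 280 + 5.40 + 42.14
= 327.54 mOsm/kg

327.5 mOsm/kg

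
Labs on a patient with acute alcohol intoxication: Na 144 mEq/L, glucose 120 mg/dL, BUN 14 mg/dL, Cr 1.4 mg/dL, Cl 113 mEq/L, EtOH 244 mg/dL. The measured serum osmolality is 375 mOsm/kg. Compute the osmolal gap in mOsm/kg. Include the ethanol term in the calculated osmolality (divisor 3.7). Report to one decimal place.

Calculated osmolality = 2·Na + glucose/18 + BUN/2.8 + ethanol/3.7
= 2·144 + 120/18 + 14/2.8 + 244/3.7
= 288 + 6.67 + 5 + 65.95
= 365.62 mOsm/kg ≈ 365.6 mOsm/kg
Osmolar gap = measured − calculated = 375 − 365.6 = 9.4 mOsm/kg

9.4 mOsm/kg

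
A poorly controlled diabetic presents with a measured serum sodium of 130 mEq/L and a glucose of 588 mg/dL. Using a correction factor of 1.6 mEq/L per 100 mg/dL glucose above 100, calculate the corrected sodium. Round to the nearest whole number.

138 mEq/L

Corrected Na = measured Na + 1.6 · (glucose − 100)/100
= 130 + 1.6 · (588 − 100)/100
= 130 + 7.8
= 137.8 mEq/L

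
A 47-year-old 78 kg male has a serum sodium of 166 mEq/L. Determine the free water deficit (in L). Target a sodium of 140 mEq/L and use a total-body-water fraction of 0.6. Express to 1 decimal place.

8.7 L

TBW = 0.6 · 78 = 46.8 L
Free water deficit = TBW · (Na/140 − 1)
= 46.8 · (166/140 − 1)
= 46.8 · 0.1857
= 8.69 L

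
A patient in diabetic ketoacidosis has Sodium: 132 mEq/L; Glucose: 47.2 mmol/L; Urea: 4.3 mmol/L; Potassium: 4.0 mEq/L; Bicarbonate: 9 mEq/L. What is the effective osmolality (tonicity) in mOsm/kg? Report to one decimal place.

Effective osmolality excludes urea (freely permeant across cell membranes):
2·Na + glucose
= 2·132 + 47.2
= 264 + 47.2
= 311.2 mOsm/kg

311.2 mOsm/kg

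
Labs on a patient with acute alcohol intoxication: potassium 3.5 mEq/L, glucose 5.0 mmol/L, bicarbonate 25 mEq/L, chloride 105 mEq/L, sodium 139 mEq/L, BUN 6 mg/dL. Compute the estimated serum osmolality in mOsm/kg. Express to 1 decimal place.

Calculated osmolality = 2·Na + glucose + BUN/2.8
= 2·139 + 5 + 6/2.8
= 278 + 5 + 2.14
= 285.14 mOsm/kg

285.1 mOsm/kg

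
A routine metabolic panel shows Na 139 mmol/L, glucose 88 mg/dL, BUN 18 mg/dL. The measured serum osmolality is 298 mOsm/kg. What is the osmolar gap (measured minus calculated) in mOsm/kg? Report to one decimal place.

Calculated osmolality = 2·Na + glucose/18 + BUN/2.8
= 2·139 + 88/18 + 18/2.8
= 278 + 4.89 + 6.43
= 289.32 mOsm/kg ≈ 289.3 mOsm/kg
Osmolar gap = measured − calculated = 298 − 289.3 = 8.7 mOsm/kg

8.7 mOsm/kg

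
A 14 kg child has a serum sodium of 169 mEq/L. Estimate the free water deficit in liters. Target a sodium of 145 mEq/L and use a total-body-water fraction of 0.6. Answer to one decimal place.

TBW = 0.6 · 14 = 8.4 L
Free water deficit = TBW · (Na/145 − 1)
= 8.4 · (169/145 − 1)
= 8.4 · 0.1655
= 1.39 L

1.4 L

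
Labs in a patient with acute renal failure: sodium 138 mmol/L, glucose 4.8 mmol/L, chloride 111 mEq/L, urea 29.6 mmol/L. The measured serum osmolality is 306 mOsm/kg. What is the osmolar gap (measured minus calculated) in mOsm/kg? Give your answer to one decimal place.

-4.4 mOsm/kg

Calculated osmolality = 2·Na + glucose + urea
= 2·138 + 4.8 + 29.6
= 276 + 4.80 + 29.60
= 310.4 mOsm/kg ≈ 310.4 mOsm/kg
Osmolar gap = measured − calculated = 306 − 310.4 = -4.4 mOsm/kg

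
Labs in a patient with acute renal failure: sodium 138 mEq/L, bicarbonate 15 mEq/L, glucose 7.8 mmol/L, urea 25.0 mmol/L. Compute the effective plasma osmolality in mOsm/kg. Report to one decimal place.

283.8 mOsm/kg

Effective osmolality excludes urea (freely permeant across cell membranes):
2·Na + glucose
= 2·138 + 7.8
= 276 + 7.8
= 283.8 mOsm/kg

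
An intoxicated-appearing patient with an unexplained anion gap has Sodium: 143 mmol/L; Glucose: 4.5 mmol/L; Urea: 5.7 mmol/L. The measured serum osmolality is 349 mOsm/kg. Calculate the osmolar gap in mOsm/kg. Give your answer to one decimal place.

52.8 mOsm/kg

Calculated osmolality = 2·Na + glucose + urea
= 2·143 + 4.5 + 5.7
= 286 + 4.50 + 5.70
= 296.2 mOsm/kg ≈ 296.2 mOsm/kg
Osmolar gap = measured − calculated = 349 − 296.2 = 52.8 mOsm/kg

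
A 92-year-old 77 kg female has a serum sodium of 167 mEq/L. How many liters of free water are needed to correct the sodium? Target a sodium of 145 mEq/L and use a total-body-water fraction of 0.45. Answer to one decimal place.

5.3 L

TBW = 0.45 · 77 = 34.65 L
Free water deficit = TBW · (Na/145 − 1)
= 34.65 · (167/145 − 1)
= 34.65 · 0.1517
= 5.26 L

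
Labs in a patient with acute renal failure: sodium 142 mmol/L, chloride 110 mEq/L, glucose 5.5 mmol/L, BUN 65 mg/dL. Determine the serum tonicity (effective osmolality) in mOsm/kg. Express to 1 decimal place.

Effective osmolality excludes urea (freely permeant across cell membranes):
2·Na + glucose
= 2·142 + 5.5
= 284 + 5.5
= 289.5 mOsm/kg

289.5 mOsm/kg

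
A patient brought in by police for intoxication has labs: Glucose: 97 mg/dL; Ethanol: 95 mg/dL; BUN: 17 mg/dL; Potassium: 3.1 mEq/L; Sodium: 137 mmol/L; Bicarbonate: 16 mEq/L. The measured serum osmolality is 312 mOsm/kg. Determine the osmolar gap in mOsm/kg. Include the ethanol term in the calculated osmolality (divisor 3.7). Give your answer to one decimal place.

Calculated osmolality = 2·Na + glucose/18 + BUN/2.8 + ethanol/3.7
= 2·137 + 97/18 + 17/2.8 + 95/3.7
= 274 + 5.39 + 6.07 + 25.68
= 311.14 mOsm/kg ≈ 311.1 mOsm/kg
Osmolar gap = measured − calculated = 312 − 311.1 = 0.9 mOsm/kg

0.9 mOsm/kg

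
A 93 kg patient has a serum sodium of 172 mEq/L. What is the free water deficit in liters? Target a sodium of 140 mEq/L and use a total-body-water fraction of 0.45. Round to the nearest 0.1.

TBW = 0.45 · 93 = 41.85 L
Free water deficit = TBW · (Na/140 − 1)
= 41.85 · (172/140 − 1)
= 41.85 · 0.2286
= 9.57 L

9.6 L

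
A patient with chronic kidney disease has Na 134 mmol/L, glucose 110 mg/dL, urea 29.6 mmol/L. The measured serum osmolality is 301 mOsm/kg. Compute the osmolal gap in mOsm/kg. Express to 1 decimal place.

Calculated osmolality = 2·Na + glucose/18 + urea
= 2·134 + 110/18 + 29.6
= 268 + 6.11 + 29.60
= 303.71 mOsm/kg ≈ 303.7 mOsm/kg
Osmolar gap = measured − calculated = 301 − 303.7 = -2.7 mOsm/kg

-2.7 mOsm/kg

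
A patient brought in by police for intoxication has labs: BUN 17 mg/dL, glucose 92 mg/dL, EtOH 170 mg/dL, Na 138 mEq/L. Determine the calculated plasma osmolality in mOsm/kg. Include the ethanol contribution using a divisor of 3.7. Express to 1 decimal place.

Calculated osmolality = 2·Na + glucose/18 + BUN/2.8 + ethanol/3.7
= 2·138 + 92/18 + 17/2.8 + 170/3.7
= 276 + 5.11 + 6.07 + 45.95
= 333.13 mOsm/kg

333.1 mOsm/kg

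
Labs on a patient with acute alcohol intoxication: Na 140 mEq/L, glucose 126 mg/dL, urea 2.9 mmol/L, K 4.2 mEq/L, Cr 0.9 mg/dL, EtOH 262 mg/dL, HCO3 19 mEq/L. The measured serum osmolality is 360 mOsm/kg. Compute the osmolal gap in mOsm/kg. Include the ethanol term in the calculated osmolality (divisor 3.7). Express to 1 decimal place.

-0.7 mOsm/kg

Calculated osmolality = 2·Na + glucose/18 + urea + ethanol/3.7
= 2·140 + 126/18 + 2.9 + 262/3.7
= 280 + 7 + 2.90 + 70.81
= 360.71 mOsm/kg ≈ 360.7 mOsm/kg
Osmolar gap = measured − calculated = 360 − 360.7 = -0.7 mOsm/kg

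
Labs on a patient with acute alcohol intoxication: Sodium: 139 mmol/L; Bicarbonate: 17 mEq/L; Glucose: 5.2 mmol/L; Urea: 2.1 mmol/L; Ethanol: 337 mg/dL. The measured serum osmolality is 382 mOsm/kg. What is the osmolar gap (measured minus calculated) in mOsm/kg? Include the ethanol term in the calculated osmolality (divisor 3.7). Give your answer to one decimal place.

5.6 mOsm/kg

Calculated osmolality = 2·Na + glucose + urea + ethanol/3.7
= 2·139 + 5.2 + 2.1 + 337/3.7
= 278 + 5.20 + 2.10 + 91.08
= 376.38 mOsm/kg ≈ 376.4 mOsm/kg
Osmolar gap = measured − calculated = 382 − 376.4 = 5.6 mOsm/kg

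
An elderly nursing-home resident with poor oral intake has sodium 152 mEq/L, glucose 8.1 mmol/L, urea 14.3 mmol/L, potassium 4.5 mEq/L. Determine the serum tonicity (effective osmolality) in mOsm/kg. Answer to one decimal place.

312.1 mOsm/kg

Effective osmolality excludes urea (freely permeant across cell membranes):
2·Na + glucose
= 2·152 + 8.1
= 304 + 8.1
= 312.1 mOsm/kg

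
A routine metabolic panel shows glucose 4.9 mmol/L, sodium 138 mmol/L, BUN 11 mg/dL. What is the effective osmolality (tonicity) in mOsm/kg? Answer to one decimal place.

280.9 mOsm/kg

Effective osmolality excludes urea (freely permeant across cell membranes):
2·Na + glucose
= 2·138 + 4.9
= 276 + 4.9
= 280.9 mOsm/kg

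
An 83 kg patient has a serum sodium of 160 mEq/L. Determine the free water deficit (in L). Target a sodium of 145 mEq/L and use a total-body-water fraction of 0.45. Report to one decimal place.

3.9 L

TBW = 0.45 · 83 = 37.35 L
Free water deficit = TBW · (Na/145 − 1)
= 37.35 · (160/145 − 1)
= 37.35 · 0.1034
= 3.86 L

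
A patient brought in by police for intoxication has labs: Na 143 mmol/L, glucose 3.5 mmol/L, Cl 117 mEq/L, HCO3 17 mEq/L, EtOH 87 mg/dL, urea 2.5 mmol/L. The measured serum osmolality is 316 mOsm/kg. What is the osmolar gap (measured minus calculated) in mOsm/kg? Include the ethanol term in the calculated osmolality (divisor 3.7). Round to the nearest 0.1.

0.5 mOsm/kg

Calculated osmolality = 2·Na + glucose + urea + ethanol/3.7
= 2·143 + 3.5 + 2.5 + 87/3.7
= 286 + 3.50 + 2.50 + 23.51
= 315.51 mOsm/kg ≈ 315.5 mOsm/kg
Osmolar gap = measured − calculated = 316 − 315.5 = 0.5 mOsm/kg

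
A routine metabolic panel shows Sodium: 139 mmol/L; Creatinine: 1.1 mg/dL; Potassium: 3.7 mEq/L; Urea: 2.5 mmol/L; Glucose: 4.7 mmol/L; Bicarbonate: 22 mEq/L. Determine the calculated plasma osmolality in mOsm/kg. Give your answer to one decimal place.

Calculated osmolality = 2·Na + glucose + urea
= 2·139 + 4.7 + 2.5
= 278 + 4.70 + 2.50
= 285.2 mOsm/kg

285.2 mOsm/kg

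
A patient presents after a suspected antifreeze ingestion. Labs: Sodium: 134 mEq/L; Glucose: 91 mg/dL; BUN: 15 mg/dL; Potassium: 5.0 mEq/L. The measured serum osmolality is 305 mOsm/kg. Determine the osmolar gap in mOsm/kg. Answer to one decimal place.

26.6 mOsm/kg

Calculated osmolality = 2·Na + glucose/18 + BUN/2.8
= 2·134 + 91/18 + 15/2.8
= 268 + 5.06 + 5.36
= 278.42 mOsm/kg ≈ 278.4 mOsm/kg
Osmolar gap = measured − calculated = 305 − 278.4 = 26.6 mOsm/kg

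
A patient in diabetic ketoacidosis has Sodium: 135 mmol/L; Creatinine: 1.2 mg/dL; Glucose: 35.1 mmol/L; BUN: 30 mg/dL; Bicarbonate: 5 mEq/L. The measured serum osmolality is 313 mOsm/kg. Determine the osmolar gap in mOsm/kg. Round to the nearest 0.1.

Calculated osmolality = 2·Na + glucose + BUN/2.8
= 2·135 + 35.1 + 30/2.8
= 270 + 35.10 + 10.71
= 315.81 mOsm/kg ≈ 315.8 mOsm/kg
Osmolar gap = measured − calculated = 313 − 315.8 = -2.8 mOsm/kg

-2.8 mOsm/kg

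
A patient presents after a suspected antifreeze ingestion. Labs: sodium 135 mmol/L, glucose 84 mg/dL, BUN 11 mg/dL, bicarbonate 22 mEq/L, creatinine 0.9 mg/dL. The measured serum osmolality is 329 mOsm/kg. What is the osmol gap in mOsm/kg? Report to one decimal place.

Calculated osmolality = 2·Na + glucose/18 + BUN/2.8
= 2·135 + 84/18 + 11/2.8
= 270 + 4.67 + 3.93
= 278.6 mOsm/kg ≈ 278.6 mOsm/kg
Osmolar gap = measured − calculated = 329 − 278.6 = 50.4 mOsm/kg

50.4 mOsm/kg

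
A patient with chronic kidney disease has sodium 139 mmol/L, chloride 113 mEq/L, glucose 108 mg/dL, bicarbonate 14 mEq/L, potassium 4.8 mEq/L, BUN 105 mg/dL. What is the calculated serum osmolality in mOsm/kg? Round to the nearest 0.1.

321.5 mOsm/kg

Calculated osmolality = 2·Na + glucose/18 + BUN/2.8
= 2·139 + 108/18 + 105/2.8
= 278 + 6 + 37.50
= 321.5 mOsm/kg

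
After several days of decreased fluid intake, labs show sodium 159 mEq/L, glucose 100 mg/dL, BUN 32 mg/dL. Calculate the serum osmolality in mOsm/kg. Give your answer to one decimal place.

335.0 mOsm/kg

Calculated osmolality = 2·Na + glucose/18 + BUN/2.8
= 2·159 + 100/18 + 32/2.8
= 318 + 5.56 + 11.43
= 334.99 mOsm/kg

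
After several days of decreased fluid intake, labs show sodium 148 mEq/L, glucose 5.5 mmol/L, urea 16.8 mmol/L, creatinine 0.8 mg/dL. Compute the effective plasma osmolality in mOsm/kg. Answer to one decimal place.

301.5 mOsm/kg

Effective osmolality excludes urea (freely permeant across cell membranes):
2·Na + glucose
= 2·148 + 5.5
= 296 + 5.5
= 301.5 mOsm/kg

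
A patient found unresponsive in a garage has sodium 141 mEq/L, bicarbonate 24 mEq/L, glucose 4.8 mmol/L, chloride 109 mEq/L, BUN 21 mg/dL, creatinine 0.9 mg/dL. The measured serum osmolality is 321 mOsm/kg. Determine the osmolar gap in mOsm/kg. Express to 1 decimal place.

26.7 mOsm/kg

Calculated osmolality = 2·Na + glucose + BUN/2.8
= 2·141 + 4.8 + 21/2.8
= 282 + 4.80 + 7.50
= 294.3 mOsm/kg ≈ 294.3 mOsm/kg
Osmolar gap = measured − calculated = 321 − 294.3 = 26.7 mOsm/kg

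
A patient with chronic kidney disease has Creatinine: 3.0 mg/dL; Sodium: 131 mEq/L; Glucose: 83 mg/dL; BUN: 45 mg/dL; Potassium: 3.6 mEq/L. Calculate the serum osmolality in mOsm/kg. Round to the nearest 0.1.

Calculated osmolality = 2·Na + glucose/18 + BUN/2.8
= 2·131 + 83/18 + 45/2.8
= 262 + 4.61 + 16.07
= 282.68 mOsm/kg

282.7 mOsm/kg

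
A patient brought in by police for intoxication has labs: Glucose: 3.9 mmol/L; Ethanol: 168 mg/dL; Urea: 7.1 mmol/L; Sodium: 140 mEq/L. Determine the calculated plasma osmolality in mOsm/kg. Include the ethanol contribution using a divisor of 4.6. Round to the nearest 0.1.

Calculated osmolality = 2·Na + glucose + urea + ethanol/4.6
= 2·140 + 3.9 + 7.1 + 168/4.6
= 280 + 3.90 + 7.10 + 36.52
= 327.52 mOsm/kg

327.5 mOsm/kg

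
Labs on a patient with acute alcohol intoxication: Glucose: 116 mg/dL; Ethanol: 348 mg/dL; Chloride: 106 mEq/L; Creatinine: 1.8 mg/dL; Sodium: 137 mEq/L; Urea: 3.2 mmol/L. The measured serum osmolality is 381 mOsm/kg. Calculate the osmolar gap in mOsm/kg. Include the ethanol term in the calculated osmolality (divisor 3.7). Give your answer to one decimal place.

3.3 mOsm/kg

Calculated osmolality = 2·Na + glucose/18 + urea + ethanol/3.7
= 2·137 + 116/18 + 3.2 + 348/3.7
= 274 + 6.44 + 3.20 + 94.05
= 377.69 mOsm/kg ≈ 377.7 mOsm/kg
Osmolar gap = measured − calculated = 381 − 377.7 = 3.3 mOsm/kg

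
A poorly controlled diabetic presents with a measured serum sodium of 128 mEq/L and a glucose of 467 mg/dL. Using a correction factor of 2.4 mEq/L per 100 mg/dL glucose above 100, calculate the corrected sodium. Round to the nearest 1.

137 mEq/L

Corrected Na = measured Na + 2.4 · (glucose − 100)/100
= 128 + 2.4 · (467 − 100)/100
= 128 + 8.8
= 136.8 mEq/L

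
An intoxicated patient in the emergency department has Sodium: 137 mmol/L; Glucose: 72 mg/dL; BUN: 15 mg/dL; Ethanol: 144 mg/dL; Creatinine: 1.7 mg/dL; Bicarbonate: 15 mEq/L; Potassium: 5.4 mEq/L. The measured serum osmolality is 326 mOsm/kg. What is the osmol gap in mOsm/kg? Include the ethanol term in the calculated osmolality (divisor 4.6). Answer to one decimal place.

Calculated osmolality = 2·Na + glucose/18 + BUN/2.8 + ethanol/4.6
= 2·137 + 72/18 + 15/2.8 + 144/4.6
= 274 + 4 + 5.36 + 31.30
= 314.66 mOsm/kg ≈ 314.7 mOsm/kg
Osmolar gap = measured − calculated = 326 − 314.7 = 11.3 mOsm/kg

11.3 mOsm/kg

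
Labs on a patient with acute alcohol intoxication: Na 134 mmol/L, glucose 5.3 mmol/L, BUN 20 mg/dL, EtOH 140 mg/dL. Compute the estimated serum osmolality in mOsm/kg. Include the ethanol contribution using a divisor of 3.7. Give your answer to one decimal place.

318.3 mOsm/kg

Calculated osmolality = 2·Na + glucose + BUN/2.8 + ethanol/3.7
= 2·134 + 5.3 + 20/2.8 + 140/3.7
= 268 + 5.30 + 7.14 + 37.84
= 318.28 mOsm/kg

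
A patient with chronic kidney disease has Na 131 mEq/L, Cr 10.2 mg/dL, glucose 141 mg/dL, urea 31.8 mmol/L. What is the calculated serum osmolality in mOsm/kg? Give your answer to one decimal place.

301.6 mOsm/kg

Calculated osmolality = 2·Na + glucose/18 + urea
= 2·131 + 141/18 + 31.8
= 262 + 7.83 + 31.80
= 301.63 mOsm/kg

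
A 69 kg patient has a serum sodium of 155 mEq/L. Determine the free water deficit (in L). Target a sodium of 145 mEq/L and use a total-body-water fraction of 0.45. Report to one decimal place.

TBW = 0.45 · 69 = 31.05 L
Free water deficit = TBW · (Na/145 − 1)
= 31.05 · (155/145 − 1)
= 31.05 · 0.069
= 2.14 L

2.1 L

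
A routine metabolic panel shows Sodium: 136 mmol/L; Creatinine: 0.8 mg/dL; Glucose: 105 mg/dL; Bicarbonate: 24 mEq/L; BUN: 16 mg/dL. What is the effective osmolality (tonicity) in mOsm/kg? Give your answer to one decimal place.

277.8 mOsm/kg

Effective osmolality excludes urea (freely permeant across cell membranes):
2·Na + glucose/18
= 2·136 + 105/18
= 272 + 5.83
= 277.83 mOsm/kg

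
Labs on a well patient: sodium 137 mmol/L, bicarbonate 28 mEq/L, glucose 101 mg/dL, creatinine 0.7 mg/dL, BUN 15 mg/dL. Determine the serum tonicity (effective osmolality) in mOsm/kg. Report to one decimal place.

Effective osmolality excludes urea (freely permeant across cell membranes):
2·Na + glucose/18
= 2·137 + 101/18
= 274 + 5.61
= 279.61 mOsm/kg

279.6 mOsm/kg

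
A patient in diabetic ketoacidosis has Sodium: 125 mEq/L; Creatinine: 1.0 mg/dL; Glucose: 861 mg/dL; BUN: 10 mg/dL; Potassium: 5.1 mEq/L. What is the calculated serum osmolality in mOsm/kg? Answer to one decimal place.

Calculated osmolality = 2·Na + glucose/18 + BUN/2.8
= 2·125 + 861/18 + 10/2.8
= 250 + 47.83 + 3.57
= 301.4 mOsm/kg

301.4 mOsm/kg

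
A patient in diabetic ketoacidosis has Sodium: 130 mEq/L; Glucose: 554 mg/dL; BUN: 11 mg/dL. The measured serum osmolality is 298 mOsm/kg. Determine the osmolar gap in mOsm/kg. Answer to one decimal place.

3.3 mOsm/kg

Calculated osmolality = 2·Na + glucose/18 + BUN/2.8
= 2·130 + 554/18 + 11/2.8
= 260 + 30.78 + 3.93
= 294.71 mOsm/kg ≈ 294.7 mOsm/kg
Osmolar gap = measured − calculated = 298 − 294.7 = 3.3 mOsm/kg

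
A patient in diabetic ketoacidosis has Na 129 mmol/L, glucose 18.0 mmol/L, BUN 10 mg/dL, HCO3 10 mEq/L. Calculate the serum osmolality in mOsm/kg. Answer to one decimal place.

279.6 mOsm/kg

Calculated osmolality = 2·Na + glucose + BUN/2.8
= 2·129 + 18 + 10/2.8
= 258 + 18 + 3.57
= 279.57 mOsm/kg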